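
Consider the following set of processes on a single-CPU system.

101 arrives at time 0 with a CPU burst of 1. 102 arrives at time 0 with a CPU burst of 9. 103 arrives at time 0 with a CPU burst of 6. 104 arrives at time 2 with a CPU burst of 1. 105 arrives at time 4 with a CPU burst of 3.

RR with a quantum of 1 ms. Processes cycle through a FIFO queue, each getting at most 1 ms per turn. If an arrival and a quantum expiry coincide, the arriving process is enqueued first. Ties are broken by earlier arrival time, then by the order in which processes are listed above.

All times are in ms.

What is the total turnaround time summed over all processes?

49

Gantt: | 101 0-1 | 102 1-2 | 103 2-3 | 104 3-4 | 102 4-5 | 103 5-6 | 105 6-7 | 102 7-8 | 103 8-9 | 105 9-10 | 102 10-11 | 103 11-12 | 105 12-13 | 102 13-14 | 103 14-15 | 102 15-16 | 103 16-17 | 102 17-20 |
Completion: 101=1  102=20  103=17  104=4  105=13
Turnaround (C−A): 101=1  102=20  103=17  104=2  105=9
Turnaround = completion − arrival: 101=1, 102=20, 103=17, 104=2, 105=9
Total turnaround = 1 + 20 + 17 + 2 + 9 = 49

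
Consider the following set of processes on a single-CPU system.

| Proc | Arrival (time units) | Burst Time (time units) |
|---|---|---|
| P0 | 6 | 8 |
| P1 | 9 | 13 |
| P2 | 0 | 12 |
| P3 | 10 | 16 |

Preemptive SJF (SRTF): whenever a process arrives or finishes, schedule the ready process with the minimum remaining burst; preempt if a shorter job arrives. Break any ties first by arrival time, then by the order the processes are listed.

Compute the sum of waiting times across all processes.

Gantt: | P2 0-12 | P0 12-20 | P1 20-33 | P3 33-49 |
Completion: P0=20  P1=33  P2=12  P3=49
Turnaround (C−A): P0=14  P1=24  P2=12  P3=39
Waiting = turnaround − burst: P0=6, P1=11, P2=0, P3=23
Total waiting = 6 + 11 + 0 + 23 = 40

40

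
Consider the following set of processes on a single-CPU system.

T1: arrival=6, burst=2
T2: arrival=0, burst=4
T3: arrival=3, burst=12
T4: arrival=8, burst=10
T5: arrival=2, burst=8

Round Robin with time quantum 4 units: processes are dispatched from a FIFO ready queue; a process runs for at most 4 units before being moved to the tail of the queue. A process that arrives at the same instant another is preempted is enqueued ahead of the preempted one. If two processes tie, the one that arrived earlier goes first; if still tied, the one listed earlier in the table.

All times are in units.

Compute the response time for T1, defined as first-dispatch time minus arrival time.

Gantt: | T2 0-4 | T5 4-8 | T3 8-12 | T1 12-14 | T4 14-18 | T5 18-22 | T3 22-26 | T4 26-30 | T3 30-34 | T4 34-36 |
Completion: T1=14  T2=4  T3=34  T4=36  T5=22
Turnaround (C−A): T1=8  T2=4  T3=31  T4=28  T5=20
Response(T1) = first start − arrival = 12 − 6 = 6

6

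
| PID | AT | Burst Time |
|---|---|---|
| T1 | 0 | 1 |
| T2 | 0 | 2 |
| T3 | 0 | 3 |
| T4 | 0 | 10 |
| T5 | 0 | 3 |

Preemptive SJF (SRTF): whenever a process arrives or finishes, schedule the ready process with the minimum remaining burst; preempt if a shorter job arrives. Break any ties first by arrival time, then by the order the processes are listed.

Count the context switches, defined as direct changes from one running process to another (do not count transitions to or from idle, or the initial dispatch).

Timeline: | T1 0-1 | T2 1-3 | T3 3-6 | T5 6-9 | T4 9-19 |
Completion: T1=1  T2=3  T3=6  T4=19  T5=9
Turnaround (C−A): T1=1  T2=3  T3=6  T4=19  T5=9

4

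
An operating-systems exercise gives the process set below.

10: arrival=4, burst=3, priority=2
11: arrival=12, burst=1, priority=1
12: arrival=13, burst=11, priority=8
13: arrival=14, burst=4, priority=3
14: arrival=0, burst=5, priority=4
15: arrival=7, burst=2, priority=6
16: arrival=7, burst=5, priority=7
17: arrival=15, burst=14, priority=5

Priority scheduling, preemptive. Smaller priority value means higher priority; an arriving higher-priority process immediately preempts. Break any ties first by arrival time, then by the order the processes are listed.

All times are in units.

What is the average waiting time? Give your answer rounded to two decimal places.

6.25

Schedule: | 14 0-4 | 10 4-7 | 14 7-8 | 15 8-10 | 16 10-12 | 11 12-13 | 16 13-14 | 13 14-18 | 17 18-32 | 16 32-34 | 12 34-45 |
Completion: 10=7  11=13  12=45  13=18  14=8  15=10  16=34  17=32
Turnaround (C−A): 10=3  11=1  12=32  13=4  14=8  15=3  16=27  17=17
Waiting times: 10=0, 11=0, 12=21, 13=0, 14=3, 15=1, 16=22, 17=3
Average waiting = (0+0+21+0+3+1+22+3) / 8 = 50/8 = 6.25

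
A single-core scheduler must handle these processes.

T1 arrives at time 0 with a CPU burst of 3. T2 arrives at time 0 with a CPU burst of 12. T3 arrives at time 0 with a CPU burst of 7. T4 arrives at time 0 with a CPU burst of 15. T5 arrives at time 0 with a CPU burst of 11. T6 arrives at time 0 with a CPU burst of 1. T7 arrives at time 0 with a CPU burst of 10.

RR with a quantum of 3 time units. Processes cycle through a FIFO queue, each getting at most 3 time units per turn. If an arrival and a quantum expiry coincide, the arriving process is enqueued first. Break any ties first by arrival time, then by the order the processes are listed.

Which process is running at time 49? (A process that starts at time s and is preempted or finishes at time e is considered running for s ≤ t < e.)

T2

Schedule: | T1 0-3 | T2 3-6 | T3 6-9 | T4 9-12 | T5 12-15 | T6 15-16 | T7 16-19 | T2 19-22 | T3 22-25 | T4 25-28 | T5 28-31 | T7 31-34 | T2 34-37 | T3 37-38 | T4 38-41 | T5 41-44 | T7 44-47 | T2 47-50 | T4 50-53 | T5 53-55 | T7 55-56 | T4 56-59 |
Completion: T1=3  T2=50  T3=38  T4=59  T5=55  T6=16  T7=56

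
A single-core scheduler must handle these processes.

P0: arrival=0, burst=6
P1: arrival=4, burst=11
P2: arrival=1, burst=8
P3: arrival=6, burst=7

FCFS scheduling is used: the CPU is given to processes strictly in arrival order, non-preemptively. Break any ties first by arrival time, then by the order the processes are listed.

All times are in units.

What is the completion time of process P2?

Gantt: | P0 0-6 | P2 6-14 | P1 14-25 | P3 25-32 |
Completion: P0=6  P1=25  P2=14  P3=32

14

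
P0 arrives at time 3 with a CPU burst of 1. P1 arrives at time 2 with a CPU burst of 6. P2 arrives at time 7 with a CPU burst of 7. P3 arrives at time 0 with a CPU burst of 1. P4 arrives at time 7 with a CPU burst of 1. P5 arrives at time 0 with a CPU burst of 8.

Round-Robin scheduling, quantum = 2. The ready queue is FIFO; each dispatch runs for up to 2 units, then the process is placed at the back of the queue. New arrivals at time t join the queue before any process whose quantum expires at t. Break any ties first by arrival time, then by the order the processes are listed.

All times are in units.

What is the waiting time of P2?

Timeline: | P3 0-1 | P5 1-3 | P1 3-5 | P0 5-6 | P5 6-8 | P1 8-10 | P2 10-12 | P4 12-13 | P5 13-15 | P1 15-17 | P2 17-19 | P5 19-21 | P2 21-24 |
Completion: P0=6  P1=17  P2=24  P3=1  P4=13  P5=21
Turnaround (C−A): P0=3  P1=15  P2=17  P3=1  P4=6  P5=21
Waiting(P2) = turnaround − burst = 17 − 7 = 10

10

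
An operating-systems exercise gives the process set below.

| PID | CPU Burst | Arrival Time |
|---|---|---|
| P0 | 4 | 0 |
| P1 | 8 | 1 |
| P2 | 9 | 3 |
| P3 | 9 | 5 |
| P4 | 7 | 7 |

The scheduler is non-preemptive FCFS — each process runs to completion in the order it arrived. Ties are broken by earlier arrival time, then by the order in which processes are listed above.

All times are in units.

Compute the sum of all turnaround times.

Timeline: | P0 0-4 | P1 4-12 | P2 12-21 | P3 21-30 | P4 30-37 |
Completion: P0=4  P1=12  P2=21  P3=30  P4=37
Turnaround (C−A): P0=4  P1=11  P2=18  P3=25  P4=30
Turnaround = completion − arrival: P0=4, P1=11, P2=18, P3=25, P4=30
Total turnaround = 4 + 11 + 18 + 25 + 30 = 88

88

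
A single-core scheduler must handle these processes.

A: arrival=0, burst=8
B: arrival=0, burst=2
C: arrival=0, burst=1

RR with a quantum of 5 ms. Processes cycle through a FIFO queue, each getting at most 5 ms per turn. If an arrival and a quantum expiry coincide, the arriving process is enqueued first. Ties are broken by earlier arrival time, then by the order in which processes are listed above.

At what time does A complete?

11

Gantt: | A 0-5 | B 5-7 | C 7-8 | A 8-11 |
Completion: A=11  B=7  C=8
Turnaround (C−A): A=11  B=7  C=8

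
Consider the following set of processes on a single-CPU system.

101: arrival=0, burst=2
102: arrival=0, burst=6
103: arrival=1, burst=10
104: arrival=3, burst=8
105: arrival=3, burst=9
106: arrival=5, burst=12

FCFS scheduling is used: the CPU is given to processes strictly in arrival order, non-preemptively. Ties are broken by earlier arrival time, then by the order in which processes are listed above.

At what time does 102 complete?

Timeline: | 101 0-2 | 102 2-8 | 103 8-18 | 104 18-26 | 105 26-35 | 106 35-47 |
Completion: 101=2  102=8  103=18  104=26  105=35  106=47
Turnaround (C−A): 101=2  102=8  103=17  104=23  105=32  106=42

8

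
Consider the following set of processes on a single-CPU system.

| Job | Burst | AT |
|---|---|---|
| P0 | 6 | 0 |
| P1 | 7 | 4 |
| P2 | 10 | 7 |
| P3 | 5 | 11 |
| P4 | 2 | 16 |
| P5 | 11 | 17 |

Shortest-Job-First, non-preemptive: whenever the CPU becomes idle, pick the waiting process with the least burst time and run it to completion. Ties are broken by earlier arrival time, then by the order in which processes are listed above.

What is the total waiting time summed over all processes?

32

Schedule: | P0 0-6 | P1 6-13 | P3 13-18 | P4 18-20 | P2 20-30 | P5 30-41 |
Completion: P0=6  P1=13  P2=30  P3=18  P4=20  P5=41
Turnaround (C−A): P0=6  P1=9  P2=23  P3=7  P4=4  P5=24
Waiting = turnaround − burst: P0=0, P1=2, P2=13, P3=2, P4=2, P5=13
Total waiting = 0 + 2 + 13 + 2 + 2 + 13 = 32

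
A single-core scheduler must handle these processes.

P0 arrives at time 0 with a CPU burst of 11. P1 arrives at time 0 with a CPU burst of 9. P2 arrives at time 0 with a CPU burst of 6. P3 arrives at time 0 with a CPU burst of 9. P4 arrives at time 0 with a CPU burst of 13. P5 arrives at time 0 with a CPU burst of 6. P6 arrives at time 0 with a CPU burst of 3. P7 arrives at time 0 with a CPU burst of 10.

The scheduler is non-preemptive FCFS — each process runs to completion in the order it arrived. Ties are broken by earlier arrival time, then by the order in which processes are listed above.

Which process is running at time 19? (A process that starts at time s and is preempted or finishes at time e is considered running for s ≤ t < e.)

P1

Timeline: | P0 0-11 | P1 11-20 | P2 20-26 | P3 26-35 | P4 35-48 | P5 48-54 | P6 54-57 | P7 57-67 |
Completion: P0=11  P1=20  P2=26  P3=35  P4=48  P5=54  P6=57  P7=67
Turnaround (C−A): P0=11  P1=20  P2=26  P3=35  P4=48  P5=54  P6=57  P7=67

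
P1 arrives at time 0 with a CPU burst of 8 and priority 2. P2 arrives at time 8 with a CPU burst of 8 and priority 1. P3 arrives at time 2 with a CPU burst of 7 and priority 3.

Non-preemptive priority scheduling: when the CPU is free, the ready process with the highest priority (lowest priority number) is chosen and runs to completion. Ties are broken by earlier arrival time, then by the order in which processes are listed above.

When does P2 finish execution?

Timeline: | P1 0-8 | P2 8-16 | P3 16-23 |
Completion: P1=8  P2=16  P3=23

16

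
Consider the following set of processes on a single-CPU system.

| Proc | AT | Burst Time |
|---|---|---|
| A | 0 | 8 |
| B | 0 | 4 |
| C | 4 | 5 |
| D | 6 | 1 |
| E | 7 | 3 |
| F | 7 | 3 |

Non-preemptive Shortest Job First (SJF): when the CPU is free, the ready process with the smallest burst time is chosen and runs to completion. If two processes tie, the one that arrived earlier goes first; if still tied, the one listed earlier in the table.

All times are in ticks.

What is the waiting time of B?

0

Timeline: | B 0-4 | C 4-9 | D 9-10 | E 10-13 | F 13-16 | A 16-24 |
Completion: A=24  B=4  C=9  D=10  E=13  F=16
Waiting(B) = turnaround − burst = 4 − 4 = 0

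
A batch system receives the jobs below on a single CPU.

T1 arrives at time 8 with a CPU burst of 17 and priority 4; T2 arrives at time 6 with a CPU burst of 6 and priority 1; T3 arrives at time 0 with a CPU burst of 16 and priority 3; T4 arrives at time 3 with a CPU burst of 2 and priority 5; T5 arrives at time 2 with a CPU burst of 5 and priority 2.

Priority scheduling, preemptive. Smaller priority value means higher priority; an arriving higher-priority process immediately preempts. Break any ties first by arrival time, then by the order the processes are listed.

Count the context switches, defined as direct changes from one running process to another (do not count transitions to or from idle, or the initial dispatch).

Timeline: | T3 0-2 | T5 2-6 | T2 6-12 | T5 12-13 | T3 13-27 | T1 27-44 | T4 44-46 |
Completion: T1=44  T2=12  T3=27  T4=46  T5=13

6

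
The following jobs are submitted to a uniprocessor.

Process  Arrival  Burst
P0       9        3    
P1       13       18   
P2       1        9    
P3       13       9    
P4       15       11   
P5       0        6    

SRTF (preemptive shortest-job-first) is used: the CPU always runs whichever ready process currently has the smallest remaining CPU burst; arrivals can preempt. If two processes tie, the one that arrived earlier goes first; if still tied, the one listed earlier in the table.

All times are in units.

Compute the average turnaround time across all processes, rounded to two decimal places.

17.67

Schedule: | P5 0-6 | P2 6-9 | P0 9-12 | P2 12-18 | P3 18-27 | P4 27-38 | P1 38-56 |
Completion: P0=12  P1=56  P2=18  P3=27  P4=38  P5=6
Turnaround times: P0=3, P1=43, P2=17, P3=14, P4=23, P5=6
Average turnaround = (3+43+17+14+23+6) / 6 = 106/6 = 17.67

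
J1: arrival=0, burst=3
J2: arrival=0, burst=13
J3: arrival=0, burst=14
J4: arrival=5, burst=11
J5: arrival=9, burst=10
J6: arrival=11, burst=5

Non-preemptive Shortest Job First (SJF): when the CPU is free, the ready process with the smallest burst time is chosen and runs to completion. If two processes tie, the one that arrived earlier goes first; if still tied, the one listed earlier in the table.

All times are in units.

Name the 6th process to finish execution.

Timeline: | J1 0-3 | J2 3-16 | J6 16-21 | J5 21-31 | J4 31-42 | J3 42-56 |
Completion: J1=3  J2=16  J3=56  J4=42  J5=31  J6=21
Finish order: J1 → J2 → J6 → J5 → J4 → J3

J3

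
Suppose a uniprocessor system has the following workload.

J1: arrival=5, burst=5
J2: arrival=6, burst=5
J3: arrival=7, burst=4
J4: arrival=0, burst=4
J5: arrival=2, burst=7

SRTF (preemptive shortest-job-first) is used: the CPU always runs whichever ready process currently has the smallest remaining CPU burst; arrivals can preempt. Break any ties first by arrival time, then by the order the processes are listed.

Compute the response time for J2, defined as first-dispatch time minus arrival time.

8

Timeline: | J4 0-4 | J5 4-5 | J1 5-10 | J3 10-14 | J2 14-19 | J5 19-25 |
Completion: J1=10  J2=19  J3=14  J4=4  J5=25
Response(J2) = first start − arrival = 14 − 6 = 8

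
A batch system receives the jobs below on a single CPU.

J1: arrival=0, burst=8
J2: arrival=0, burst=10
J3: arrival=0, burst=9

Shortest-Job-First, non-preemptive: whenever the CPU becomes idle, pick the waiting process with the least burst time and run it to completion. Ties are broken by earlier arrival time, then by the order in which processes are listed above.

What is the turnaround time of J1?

Timeline: | J1 0-8 | J3 8-17 | J2 17-27 |
Completion: J1=8  J2=27  J3=17
Turnaround(J1) = completion − arrival = 8 − 0 = 8

8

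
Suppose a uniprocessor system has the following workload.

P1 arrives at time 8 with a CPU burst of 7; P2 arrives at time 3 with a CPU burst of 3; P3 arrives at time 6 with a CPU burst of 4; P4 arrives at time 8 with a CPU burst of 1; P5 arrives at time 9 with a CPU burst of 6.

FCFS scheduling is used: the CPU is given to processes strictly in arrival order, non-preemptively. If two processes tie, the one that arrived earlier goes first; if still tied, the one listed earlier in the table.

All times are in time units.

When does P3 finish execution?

10

Gantt: | idle 0-3 | P2 3-6 | P3 6-10 | P1 10-17 | P4 17-18 | P5 18-24 |
Completion: P1=17  P2=6  P3=10  P4=18  P5=24
Turnaround (C−A): P1=9  P2=3  P3=4  P4=10  P5=15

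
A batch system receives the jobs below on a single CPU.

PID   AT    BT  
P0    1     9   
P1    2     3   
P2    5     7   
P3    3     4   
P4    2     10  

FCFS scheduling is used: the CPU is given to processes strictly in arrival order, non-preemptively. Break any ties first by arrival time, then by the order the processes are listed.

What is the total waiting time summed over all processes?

Timeline: | idle 0-1 | P0 1-10 | P1 10-13 | P4 13-23 | P3 23-27 | P2 27-34 |
Completion: P0=10  P1=13  P2=34  P3=27  P4=23
Turnaround (C−A): P0=9  P1=11  P2=29  P3=24  P4=21
Waiting = turnaround − burst: P0=0, P1=8, P2=22, P3=20, P4=11
Total waiting = 0 + 8 + 22 + 20 + 11 = 61

61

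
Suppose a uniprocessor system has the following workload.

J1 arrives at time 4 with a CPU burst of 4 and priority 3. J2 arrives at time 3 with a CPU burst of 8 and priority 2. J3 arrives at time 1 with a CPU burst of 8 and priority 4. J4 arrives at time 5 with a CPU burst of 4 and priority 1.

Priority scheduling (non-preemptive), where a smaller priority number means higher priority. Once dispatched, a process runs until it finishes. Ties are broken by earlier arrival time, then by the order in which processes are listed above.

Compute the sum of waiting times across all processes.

Schedule: | idle 0-1 | J3 1-9 | J4 9-13 | J2 13-21 | J1 21-25 |
Completion: J1=25  J2=21  J3=9  J4=13
Turnaround (C−A): J1=21  J2=18  J3=8  J4=8
Waiting = turnaround − burst: J1=17, J2=10, J3=0, J4=4
Total waiting = 17 + 10 + 0 + 4 = 31

31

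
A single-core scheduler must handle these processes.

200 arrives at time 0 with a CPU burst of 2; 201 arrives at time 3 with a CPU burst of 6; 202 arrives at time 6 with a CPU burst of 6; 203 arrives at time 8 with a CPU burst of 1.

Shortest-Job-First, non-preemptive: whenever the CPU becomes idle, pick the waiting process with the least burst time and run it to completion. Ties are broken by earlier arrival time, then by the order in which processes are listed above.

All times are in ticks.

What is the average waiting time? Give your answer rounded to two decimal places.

1.25

Timeline: | 200 0-2 | idle 2-3 | 201 3-9 | 203 9-10 | 202 10-16 |
Completion: 200=2  201=9  202=16  203=10
Waiting times: 200=0, 201=0, 202=4, 203=1
Average waiting = (0+0+4+1) / 4 = 5/4 = 1.25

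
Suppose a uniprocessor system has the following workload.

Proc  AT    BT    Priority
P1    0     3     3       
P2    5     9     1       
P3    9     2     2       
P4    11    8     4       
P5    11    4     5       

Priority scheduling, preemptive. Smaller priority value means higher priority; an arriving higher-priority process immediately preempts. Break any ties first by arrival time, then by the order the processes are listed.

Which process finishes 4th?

Gantt: | P1 0-3 | idle 3-5 | P2 5-14 | P3 14-16 | P4 16-24 | P5 24-28 |
Completion: P1=3  P2=14  P3=16  P4=24  P5=28
Finish order: P1 → P2 → P3 → P4 → P5

P4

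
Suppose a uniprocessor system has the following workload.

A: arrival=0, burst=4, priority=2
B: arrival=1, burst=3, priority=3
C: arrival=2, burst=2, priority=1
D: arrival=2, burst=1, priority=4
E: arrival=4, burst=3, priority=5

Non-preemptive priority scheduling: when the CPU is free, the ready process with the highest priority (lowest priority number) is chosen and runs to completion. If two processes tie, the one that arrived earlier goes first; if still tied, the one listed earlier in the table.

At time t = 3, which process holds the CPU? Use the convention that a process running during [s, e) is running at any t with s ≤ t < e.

A

Gantt: | A 0-4 | C 4-6 | B 6-9 | D 9-10 | E 10-13 |
Completion: A=4  B=9  C=6  D=10  E=13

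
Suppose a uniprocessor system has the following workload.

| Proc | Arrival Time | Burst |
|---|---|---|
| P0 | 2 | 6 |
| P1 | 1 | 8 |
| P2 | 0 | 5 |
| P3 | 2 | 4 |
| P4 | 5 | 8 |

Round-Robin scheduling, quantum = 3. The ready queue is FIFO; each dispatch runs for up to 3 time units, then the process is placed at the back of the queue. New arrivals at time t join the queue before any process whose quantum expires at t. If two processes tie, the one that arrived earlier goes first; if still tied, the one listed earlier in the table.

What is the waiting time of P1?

20

Schedule: | P2 0-3 | P1 3-6 | P0 6-9 | P3 9-12 | P2 12-14 | P4 14-17 | P1 17-20 | P0 20-23 | P3 23-24 | P4 24-27 | P1 27-29 | P4 29-31 |
Completion: P0=23  P1=29  P2=14  P3=24  P4=31
Waiting(P1) = turnaround − burst = 28 − 8 = 20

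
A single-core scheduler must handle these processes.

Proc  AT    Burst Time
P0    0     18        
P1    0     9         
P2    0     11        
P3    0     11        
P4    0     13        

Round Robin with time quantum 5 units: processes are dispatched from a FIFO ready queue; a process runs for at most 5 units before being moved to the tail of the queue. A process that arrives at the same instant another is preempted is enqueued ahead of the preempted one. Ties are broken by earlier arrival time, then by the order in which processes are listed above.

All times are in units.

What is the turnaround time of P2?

Gantt: | P0 0-5 | P1 5-10 | P2 10-15 | P3 15-20 | P4 20-25 | P0 25-30 | P1 30-34 | P2 34-39 | P3 39-44 | P4 44-49 | P0 49-54 | P2 54-55 | P3 55-56 | P4 56-59 | P0 59-62 |
Completion: P0=62  P1=34  P2=55  P3=56  P4=59
Turnaround (C−A): P0=62  P1=34  P2=55  P3=56  P4=59
Turnaround(P2) = completion − arrival = 55 − 0 = 55

55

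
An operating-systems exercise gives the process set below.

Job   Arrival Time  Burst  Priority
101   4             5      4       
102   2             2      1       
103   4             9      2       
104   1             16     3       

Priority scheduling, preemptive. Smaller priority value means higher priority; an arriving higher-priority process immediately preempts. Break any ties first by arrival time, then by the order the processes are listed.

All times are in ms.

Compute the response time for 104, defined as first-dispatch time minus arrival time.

0

Timeline: | idle 0-1 | 104 1-2 | 102 2-4 | 103 4-13 | 104 13-28 | 101 28-33 |
Completion: 101=33  102=4  103=13  104=28
Response(104) = first start − arrival = 1 − 1 = 0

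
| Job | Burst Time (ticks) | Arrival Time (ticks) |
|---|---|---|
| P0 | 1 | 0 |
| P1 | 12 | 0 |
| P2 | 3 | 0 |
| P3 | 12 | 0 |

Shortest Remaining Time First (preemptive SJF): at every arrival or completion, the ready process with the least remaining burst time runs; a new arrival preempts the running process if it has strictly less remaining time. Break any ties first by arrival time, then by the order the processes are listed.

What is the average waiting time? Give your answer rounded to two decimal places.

Timeline: | P0 0-1 | P2 1-4 | P1 4-16 | P3 16-28 |
Completion: P0=1  P1=16  P2=4  P3=28
Turnaround (C−A): P0=1  P1=16  P2=4  P3=28
Waiting times: P0=0, P1=4, P2=1, P3=16
Average waiting = (0+4+1+16) / 4 = 21/4 = 5.25

5.25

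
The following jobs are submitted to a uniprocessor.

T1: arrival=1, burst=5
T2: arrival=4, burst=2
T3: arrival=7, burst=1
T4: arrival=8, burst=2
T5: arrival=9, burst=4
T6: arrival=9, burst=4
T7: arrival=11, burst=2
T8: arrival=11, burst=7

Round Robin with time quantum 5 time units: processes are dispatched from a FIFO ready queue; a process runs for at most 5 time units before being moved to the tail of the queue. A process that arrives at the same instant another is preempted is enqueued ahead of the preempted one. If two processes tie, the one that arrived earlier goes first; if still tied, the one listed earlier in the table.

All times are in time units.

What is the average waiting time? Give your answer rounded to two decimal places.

3.75

Gantt: | idle 0-1 | T1 1-6 | T2 6-8 | T3 8-9 | T4 9-11 | T5 11-15 | T6 15-19 | T7 19-21 | T8 21-28 |
Completion: T1=6  T2=8  T3=9  T4=11  T5=15  T6=19  T7=21  T8=28
Turnaround (C−A): T1=5  T2=4  T3=2  T4=3  T5=6  T6=10  T7=10  T8=17
Waiting times: T1=0, T2=2, T3=1, T4=1, T5=2, T6=6, T7=8, T8=10
Average waiting = (0+2+1+1+2+6+8+10) / 8 = 30/8 = 3.75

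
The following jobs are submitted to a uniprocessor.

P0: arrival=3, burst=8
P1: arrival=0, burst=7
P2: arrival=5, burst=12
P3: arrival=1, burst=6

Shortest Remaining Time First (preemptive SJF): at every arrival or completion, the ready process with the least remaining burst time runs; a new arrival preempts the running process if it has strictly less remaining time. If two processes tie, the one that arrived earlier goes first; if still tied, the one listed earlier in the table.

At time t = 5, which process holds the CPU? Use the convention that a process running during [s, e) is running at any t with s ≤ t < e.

Schedule: | P1 0-7 | P3 7-13 | P0 13-21 | P2 21-33 |
Completion: P0=21  P1=7  P2=33  P3=13
Turnaround (C−A): P0=18  P1=7  P2=28  P3=12

P1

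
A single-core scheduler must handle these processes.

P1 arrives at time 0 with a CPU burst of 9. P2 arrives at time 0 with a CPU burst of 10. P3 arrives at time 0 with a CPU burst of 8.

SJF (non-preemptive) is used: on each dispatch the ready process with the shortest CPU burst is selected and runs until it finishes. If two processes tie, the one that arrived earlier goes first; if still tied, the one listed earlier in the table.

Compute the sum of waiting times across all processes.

Gantt: | P3 0-8 | P1 8-17 | P2 17-27 |
Completion: P1=17  P2=27  P3=8
Turnaround (C−A): P1=17  P2=27  P3=8
Waiting = turnaround − burst: P1=8, P2=17, P3=0
Total waiting = 8 + 17 + 0 = 25

25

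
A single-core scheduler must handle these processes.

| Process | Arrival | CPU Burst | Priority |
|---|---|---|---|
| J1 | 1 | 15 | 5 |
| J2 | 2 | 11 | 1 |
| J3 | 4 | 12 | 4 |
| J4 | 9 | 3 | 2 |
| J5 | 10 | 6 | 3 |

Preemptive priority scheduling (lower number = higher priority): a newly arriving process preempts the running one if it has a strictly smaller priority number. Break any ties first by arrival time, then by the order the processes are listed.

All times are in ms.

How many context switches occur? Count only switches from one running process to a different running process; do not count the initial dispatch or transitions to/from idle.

Schedule: | idle 0-1 | J1 1-2 | J2 2-13 | J4 13-16 | J5 16-22 | J3 22-34 | J1 34-48 |
Completion: J1=48  J2=13  J3=34  J4=16  J5=22
Turnaround (C−A): J1=47  J2=11  J3=30  J4=7  J5=12

5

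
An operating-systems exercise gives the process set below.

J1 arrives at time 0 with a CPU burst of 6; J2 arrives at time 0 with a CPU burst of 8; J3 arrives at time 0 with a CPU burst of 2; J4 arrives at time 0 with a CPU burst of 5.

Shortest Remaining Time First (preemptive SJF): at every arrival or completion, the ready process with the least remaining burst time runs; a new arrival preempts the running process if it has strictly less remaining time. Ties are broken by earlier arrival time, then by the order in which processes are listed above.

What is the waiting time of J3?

Schedule: | J3 0-2 | J4 2-7 | J1 7-13 | J2 13-21 |
Completion: J1=13  J2=21  J3=2  J4=7
Turnaround (C−A): J1=13  J2=21  J3=2  J4=7
Waiting(J3) = turnaround − burst = 2 − 2 = 0

0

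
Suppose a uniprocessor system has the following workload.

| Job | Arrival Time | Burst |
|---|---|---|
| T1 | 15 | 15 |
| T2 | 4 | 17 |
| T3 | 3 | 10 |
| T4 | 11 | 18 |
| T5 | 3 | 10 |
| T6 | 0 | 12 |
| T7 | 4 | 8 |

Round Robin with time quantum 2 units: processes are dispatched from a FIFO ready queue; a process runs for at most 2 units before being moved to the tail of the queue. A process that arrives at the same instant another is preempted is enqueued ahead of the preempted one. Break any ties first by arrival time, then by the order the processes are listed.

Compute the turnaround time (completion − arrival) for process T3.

55

Timeline: | T6 0-4 | T3 4-6 | T5 6-8 | T2 8-10 | T7 10-12 | T6 12-14 | T3 14-16 | T5 16-18 | T2 18-20 | T4 20-22 | T7 22-24 | T6 24-26 | T1 26-28 | T3 28-30 | T5 30-32 | T2 32-34 | T4 34-36 | T7 36-38 | T6 38-40 | T1 40-42 | T3 42-44 | T5 44-46 | T2 46-48 | T4 48-50 | T7 50-52 | T6 52-54 | T1 54-56 | T3 56-58 | T5 58-60 | T2 60-62 | T4 62-64 | T1 64-66 | T2 66-68 | T4 68-70 | T1 70-72 | T2 72-74 | T4 74-76 | T1 76-78 | T2 78-80 | T4 80-82 | T1 82-84 | T2 84-85 | T4 85-87 | T1 87-88 | T4 88-90 |
Completion: T1=88  T2=85  T3=58  T4=90  T5=60  T6=54  T7=52
Turnaround(T3) = completion − arrival = 58 − 3 = 55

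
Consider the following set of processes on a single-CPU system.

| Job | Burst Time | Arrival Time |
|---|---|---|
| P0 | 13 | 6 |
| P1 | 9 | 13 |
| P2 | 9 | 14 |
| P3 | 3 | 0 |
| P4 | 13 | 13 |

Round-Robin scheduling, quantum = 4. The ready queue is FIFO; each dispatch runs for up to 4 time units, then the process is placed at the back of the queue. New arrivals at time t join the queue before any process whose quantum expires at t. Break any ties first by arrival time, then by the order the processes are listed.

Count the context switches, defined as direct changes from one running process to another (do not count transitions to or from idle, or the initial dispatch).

12

Gantt: | P3 0-3 | idle 3-6 | P0 6-14 | P1 14-18 | P4 18-22 | P2 22-26 | P0 26-30 | P1 30-34 | P4 34-38 | P2 38-42 | P0 42-43 | P1 43-44 | P4 44-48 | P2 48-49 | P4 49-50 |
Completion: P0=43  P1=44  P2=49  P3=3  P4=50
Turnaround (C−A): P0=37  P1=31  P2=35  P3=3  P4=37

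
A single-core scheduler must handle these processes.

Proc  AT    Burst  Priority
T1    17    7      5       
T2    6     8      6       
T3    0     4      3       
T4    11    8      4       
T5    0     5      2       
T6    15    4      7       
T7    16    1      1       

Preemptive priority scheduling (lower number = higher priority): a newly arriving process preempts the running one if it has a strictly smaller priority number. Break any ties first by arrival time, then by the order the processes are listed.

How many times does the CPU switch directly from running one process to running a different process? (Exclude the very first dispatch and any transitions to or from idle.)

Gantt: | T5 0-5 | T3 5-9 | T2 9-11 | T4 11-16 | T7 16-17 | T4 17-20 | T1 20-27 | T2 27-33 | T6 33-37 |
Completion: T1=27  T2=33  T3=9  T4=20  T5=5  T6=37  T7=17

8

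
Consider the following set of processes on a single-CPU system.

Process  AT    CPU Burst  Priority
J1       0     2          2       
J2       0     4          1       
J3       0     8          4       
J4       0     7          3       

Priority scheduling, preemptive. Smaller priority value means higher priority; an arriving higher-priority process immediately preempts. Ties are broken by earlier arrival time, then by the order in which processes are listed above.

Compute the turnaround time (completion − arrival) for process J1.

Gantt: | J2 0-4 | J1 4-6 | J4 6-13 | J3 13-21 |
Completion: J1=6  J2=4  J3=21  J4=13
Turnaround(J1) = completion − arrival = 6 − 0 = 6

6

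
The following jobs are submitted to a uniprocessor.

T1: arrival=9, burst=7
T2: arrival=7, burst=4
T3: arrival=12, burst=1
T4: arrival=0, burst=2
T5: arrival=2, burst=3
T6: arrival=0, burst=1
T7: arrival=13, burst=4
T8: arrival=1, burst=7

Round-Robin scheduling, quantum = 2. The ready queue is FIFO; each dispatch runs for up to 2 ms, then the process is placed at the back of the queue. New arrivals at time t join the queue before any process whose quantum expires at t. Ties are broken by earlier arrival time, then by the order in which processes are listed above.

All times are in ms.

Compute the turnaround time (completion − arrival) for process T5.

10

Gantt: | T4 0-2 | T6 2-3 | T8 3-5 | T5 5-7 | T8 7-9 | T2 9-11 | T5 11-12 | T1 12-14 | T8 14-16 | T2 16-18 | T3 18-19 | T7 19-21 | T1 21-23 | T8 23-24 | T7 24-26 | T1 26-29 |
Completion: T1=29  T2=18  T3=19  T4=2  T5=12  T6=3  T7=26  T8=24
Turnaround(T5) = completion − arrival = 12 − 2 = 10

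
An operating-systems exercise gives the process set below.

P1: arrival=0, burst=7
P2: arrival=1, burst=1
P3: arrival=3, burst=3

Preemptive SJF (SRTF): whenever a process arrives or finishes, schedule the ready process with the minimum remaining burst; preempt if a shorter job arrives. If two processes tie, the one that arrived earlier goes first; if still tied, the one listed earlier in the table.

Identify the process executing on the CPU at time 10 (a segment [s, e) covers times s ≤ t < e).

Schedule: | P1 0-1 | P2 1-2 | P1 2-3 | P3 3-6 | P1 6-11 |
Completion: P1=11  P2=2  P3=6
Turnaround (C−A): P1=11  P2=1  P3=3

P1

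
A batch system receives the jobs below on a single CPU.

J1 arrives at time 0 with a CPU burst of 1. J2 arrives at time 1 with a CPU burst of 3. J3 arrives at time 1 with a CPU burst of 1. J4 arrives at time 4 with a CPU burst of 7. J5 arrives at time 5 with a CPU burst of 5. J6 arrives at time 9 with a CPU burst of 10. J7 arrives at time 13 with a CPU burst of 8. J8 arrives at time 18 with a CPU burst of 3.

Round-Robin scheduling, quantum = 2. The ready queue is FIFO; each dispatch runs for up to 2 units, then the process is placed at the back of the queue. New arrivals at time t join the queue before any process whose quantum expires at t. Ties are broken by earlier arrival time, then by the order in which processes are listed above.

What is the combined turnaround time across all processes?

108

Gantt: | J1 0-1 | J2 1-3 | J3 3-4 | J2 4-5 | J4 5-7 | J5 7-9 | J4 9-11 | J6 11-13 | J5 13-15 | J4 15-17 | J7 17-19 | J6 19-21 | J5 21-22 | J4 22-23 | J8 23-25 | J7 25-27 | J6 27-29 | J8 29-30 | J7 30-32 | J6 32-34 | J7 34-36 | J6 36-38 |
Completion: J1=1  J2=5  J3=4  J4=23  J5=22  J6=38  J7=36  J8=30
Turnaround (C−A): J1=1  J2=4  J3=3  J4=19  J5=17  J6=29  J7=23  J8=12
Turnaround = completion − arrival: J1=1, J2=4, J3=3, J4=19, J5=17, J6=29, J7=23, J8=12
Total turnaround = 1 + 4 + 3 + 19 + 17 + 29 + 23 + 12 = 108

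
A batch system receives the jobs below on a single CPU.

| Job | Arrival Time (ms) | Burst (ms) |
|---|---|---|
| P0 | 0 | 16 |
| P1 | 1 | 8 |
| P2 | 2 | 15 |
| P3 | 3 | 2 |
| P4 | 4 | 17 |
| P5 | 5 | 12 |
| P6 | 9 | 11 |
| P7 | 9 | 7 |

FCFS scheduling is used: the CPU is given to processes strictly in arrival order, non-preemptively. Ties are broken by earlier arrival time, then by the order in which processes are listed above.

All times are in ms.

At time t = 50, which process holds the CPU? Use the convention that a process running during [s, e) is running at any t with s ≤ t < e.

Timeline: | P0 0-16 | P1 16-24 | P2 24-39 | P3 39-41 | P4 41-58 | P5 58-70 | P6 70-81 | P7 81-88 |
Completion: P0=16  P1=24  P2=39  P3=41  P4=58  P5=70  P6=81  P7=88

P4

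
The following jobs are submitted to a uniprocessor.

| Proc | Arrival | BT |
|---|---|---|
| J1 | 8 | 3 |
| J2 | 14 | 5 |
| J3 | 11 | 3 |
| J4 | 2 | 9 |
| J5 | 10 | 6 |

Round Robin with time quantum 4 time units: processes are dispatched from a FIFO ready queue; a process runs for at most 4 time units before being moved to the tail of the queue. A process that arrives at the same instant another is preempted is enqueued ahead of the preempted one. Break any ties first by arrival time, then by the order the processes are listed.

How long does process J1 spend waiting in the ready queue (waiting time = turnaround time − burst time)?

Timeline: | idle 0-2 | J4 2-10 | J1 10-13 | J5 13-17 | J4 17-18 | J3 18-21 | J2 21-25 | J5 25-27 | J2 27-28 |
Completion: J1=13  J2=28  J3=21  J4=18  J5=27
Waiting(J1) = turnaround − burst = 5 − 3 = 2

2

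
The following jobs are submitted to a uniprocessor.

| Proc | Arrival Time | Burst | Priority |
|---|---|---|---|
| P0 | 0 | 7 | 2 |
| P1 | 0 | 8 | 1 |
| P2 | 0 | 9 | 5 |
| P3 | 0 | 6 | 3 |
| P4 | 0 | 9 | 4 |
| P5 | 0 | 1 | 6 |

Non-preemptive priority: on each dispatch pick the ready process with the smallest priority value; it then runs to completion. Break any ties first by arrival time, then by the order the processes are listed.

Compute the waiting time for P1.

0

Schedule: | P1 0-8 | P0 8-15 | P3 15-21 | P4 21-30 | P2 30-39 | P5 39-40 |
Completion: P0=15  P1=8  P2=39  P3=21  P4=30  P5=40
Waiting(P1) = turnaround − burst = 8 − 8 = 0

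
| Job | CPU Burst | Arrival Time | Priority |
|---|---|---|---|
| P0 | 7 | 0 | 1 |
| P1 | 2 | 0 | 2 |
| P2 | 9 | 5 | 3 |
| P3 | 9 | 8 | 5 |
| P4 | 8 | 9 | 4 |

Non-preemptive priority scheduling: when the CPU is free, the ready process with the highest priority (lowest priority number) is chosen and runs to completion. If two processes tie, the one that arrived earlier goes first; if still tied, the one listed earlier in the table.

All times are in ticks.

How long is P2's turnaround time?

Schedule: | P0 0-7 | P1 7-9 | P2 9-18 | P4 18-26 | P3 26-35 |
Completion: P0=7  P1=9  P2=18  P3=35  P4=26
Turnaround(P2) = completion − arrival = 18 − 5 = 13

13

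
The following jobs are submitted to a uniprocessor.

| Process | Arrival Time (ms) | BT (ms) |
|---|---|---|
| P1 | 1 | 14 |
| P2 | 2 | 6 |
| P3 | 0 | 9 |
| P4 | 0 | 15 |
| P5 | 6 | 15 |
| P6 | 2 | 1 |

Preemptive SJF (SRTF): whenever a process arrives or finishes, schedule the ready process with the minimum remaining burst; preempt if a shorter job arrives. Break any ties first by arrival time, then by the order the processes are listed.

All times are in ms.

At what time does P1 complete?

30

Schedule: | P3 0-2 | P6 2-3 | P2 3-9 | P3 9-16 | P1 16-30 | P4 30-45 | P5 45-60 |
Completion: P1=30  P2=9  P3=16  P4=45  P5=60  P6=3
Turnaround (C−A): P1=29  P2=7  P3=16  P4=45  P5=54  P6=1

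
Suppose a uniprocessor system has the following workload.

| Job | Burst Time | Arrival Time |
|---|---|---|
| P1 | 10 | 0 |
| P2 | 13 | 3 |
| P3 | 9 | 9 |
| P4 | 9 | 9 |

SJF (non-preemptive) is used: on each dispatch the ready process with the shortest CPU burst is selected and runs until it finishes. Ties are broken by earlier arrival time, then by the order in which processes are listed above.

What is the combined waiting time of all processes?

Gantt: | P1 0-10 | P3 10-19 | P4 19-28 | P2 28-41 |
Completion: P1=10  P2=41  P3=19  P4=28
Turnaround (C−A): P1=10  P2=38  P3=10  P4=19
Waiting = turnaround − burst: P1=0, P2=25, P3=1, P4=10
Total waiting = 0 + 25 + 1 + 10 = 36

36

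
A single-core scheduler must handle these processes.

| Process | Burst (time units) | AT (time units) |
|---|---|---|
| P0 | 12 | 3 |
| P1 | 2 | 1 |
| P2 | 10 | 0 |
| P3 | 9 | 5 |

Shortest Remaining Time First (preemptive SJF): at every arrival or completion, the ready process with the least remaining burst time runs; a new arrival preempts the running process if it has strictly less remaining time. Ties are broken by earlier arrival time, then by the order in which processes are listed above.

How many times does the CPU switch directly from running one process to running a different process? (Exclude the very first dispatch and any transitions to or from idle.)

Timeline: | P2 0-1 | P1 1-3 | P2 3-12 | P3 12-21 | P0 21-33 |
Completion: P0=33  P1=3  P2=12  P3=21
Turnaround (C−A): P0=30  P1=2  P2=12  P3=16

4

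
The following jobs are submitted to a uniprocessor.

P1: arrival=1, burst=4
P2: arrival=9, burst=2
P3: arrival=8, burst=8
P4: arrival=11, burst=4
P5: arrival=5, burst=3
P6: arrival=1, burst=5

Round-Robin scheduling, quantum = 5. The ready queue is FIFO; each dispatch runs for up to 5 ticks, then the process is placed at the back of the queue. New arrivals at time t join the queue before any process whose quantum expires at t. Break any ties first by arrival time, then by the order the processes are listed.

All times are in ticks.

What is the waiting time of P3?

Gantt: | idle 0-1 | P1 1-5 | P6 5-10 | P5 10-13 | P3 13-18 | P2 18-20 | P4 20-24 | P3 24-27 |
Completion: P1=5  P2=20  P3=27  P4=24  P5=13  P6=10
Waiting(P3) = turnaround − burst = 19 − 8 = 11

11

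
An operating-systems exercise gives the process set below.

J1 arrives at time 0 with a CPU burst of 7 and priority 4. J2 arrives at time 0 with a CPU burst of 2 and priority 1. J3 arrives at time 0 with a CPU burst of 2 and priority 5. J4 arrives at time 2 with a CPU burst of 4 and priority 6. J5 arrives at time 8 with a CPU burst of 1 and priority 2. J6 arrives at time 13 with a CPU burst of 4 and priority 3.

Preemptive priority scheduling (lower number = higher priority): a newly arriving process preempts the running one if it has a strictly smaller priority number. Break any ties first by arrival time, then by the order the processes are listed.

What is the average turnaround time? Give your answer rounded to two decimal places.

7.83

Schedule: | J2 0-2 | J1 2-8 | J5 8-9 | J1 9-10 | J3 10-12 | J4 12-13 | J6 13-17 | J4 17-20 |
Completion: J1=10  J2=2  J3=12  J4=20  J5=9  J6=17
Turnaround times: J1=10, J2=2, J3=12, J4=18, J5=1, J6=4
Average turnaround = (10+2+12+18+1+4) / 6 = 47/6 = 7.83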